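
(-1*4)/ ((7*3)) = -4/ 21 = -0.19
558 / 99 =62 / 11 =5.64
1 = 1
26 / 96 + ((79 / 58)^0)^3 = 61 / 48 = 1.27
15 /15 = 1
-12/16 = -3/4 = -0.75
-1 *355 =-355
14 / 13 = 1.08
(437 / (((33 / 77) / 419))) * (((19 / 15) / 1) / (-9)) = -24352699 / 405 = -60130.12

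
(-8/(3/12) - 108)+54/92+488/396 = -138.18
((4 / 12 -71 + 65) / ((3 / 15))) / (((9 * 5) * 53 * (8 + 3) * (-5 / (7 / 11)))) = 119 / 865755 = 0.00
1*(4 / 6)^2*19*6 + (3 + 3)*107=2078 / 3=692.67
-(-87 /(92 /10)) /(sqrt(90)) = 29*sqrt(10) /92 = 1.00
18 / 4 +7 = 23 / 2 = 11.50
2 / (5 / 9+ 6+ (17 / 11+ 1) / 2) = 198 / 775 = 0.26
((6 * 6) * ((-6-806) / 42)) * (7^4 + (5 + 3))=-1676664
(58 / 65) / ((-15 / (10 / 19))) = -116 / 3705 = -0.03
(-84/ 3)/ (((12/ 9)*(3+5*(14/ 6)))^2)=-567/ 7744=-0.07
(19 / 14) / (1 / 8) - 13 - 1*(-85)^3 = 4298860 / 7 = 614122.86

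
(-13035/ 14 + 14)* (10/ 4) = -2292.68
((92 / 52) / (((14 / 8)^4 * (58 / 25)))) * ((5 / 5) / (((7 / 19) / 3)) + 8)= 8316800 / 6336239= 1.31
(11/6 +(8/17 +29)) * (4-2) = 3193/51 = 62.61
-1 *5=-5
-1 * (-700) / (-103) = -700 / 103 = -6.80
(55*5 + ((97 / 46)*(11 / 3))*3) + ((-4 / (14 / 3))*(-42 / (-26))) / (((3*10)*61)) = 54387767 / 182390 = 298.19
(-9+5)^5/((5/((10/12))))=-512/3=-170.67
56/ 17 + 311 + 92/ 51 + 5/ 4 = 64739/ 204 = 317.35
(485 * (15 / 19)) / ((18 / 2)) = 2425 / 57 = 42.54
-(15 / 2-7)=-1 / 2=-0.50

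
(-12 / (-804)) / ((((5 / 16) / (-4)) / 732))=-46848 / 335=-139.84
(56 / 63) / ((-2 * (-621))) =4 / 5589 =0.00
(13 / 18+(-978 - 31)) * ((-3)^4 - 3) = -235937 / 3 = -78645.67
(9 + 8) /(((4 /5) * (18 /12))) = 85 /6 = 14.17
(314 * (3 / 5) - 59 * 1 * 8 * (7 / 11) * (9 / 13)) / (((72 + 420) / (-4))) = 4658 / 29315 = 0.16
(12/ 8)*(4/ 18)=0.33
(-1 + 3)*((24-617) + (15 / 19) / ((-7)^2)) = -1104136 / 931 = -1185.97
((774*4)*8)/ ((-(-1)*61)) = 24768/ 61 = 406.03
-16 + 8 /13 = -200 /13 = -15.38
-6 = -6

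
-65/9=-7.22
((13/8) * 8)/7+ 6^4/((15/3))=9137/35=261.06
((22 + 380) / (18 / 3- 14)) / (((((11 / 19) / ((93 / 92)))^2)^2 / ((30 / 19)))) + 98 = -1341384251265629 / 2097741865472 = -639.44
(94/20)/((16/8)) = 2.35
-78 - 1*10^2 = -178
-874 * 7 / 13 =-6118 / 13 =-470.62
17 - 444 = -427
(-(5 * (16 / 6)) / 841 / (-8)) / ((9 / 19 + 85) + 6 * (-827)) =-95 / 233766042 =-0.00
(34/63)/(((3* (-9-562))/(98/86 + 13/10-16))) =14161/3314655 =0.00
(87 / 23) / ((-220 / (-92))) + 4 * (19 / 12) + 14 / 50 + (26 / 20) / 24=36297 / 4400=8.25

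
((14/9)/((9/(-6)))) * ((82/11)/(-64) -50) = 51.97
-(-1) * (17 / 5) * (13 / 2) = 221 / 10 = 22.10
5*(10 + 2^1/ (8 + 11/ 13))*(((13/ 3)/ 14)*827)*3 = 903084/ 23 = 39264.52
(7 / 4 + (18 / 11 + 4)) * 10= 1625 / 22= 73.86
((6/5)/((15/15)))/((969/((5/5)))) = 2/1615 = 0.00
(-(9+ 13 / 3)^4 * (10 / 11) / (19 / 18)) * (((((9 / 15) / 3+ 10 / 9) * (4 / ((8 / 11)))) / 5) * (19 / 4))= -15104000 / 81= -186469.14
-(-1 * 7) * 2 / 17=14 / 17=0.82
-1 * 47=-47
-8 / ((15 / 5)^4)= -8 / 81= -0.10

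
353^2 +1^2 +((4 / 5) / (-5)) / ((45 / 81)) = 15576214 / 125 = 124609.71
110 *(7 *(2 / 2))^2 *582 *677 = 2123735460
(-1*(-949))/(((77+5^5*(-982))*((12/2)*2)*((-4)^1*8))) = 949/1178370432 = 0.00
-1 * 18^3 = -5832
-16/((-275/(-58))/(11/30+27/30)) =-17632/4125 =-4.27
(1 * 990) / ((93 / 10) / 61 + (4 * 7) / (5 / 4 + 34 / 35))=187812900 / 2420123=77.60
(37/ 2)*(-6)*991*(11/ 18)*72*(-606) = 2933066664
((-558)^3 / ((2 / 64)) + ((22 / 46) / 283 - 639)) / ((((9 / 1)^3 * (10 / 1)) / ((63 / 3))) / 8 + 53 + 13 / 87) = -88154437893428256 / 1530767093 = -57588406.69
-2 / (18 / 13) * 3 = -13 / 3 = -4.33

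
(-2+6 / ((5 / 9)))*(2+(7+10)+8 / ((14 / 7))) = 1012 / 5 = 202.40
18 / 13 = 1.38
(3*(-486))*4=-5832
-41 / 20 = -2.05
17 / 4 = 4.25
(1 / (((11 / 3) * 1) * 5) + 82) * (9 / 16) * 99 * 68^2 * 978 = 103320631026 / 5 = 20664126205.20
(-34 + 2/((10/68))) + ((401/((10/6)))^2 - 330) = 1438449/25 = 57537.96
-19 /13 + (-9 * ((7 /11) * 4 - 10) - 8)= 8241 /143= 57.63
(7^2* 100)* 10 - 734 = 48266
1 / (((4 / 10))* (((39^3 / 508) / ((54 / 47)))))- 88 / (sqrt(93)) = 2540 / 103259- 88* sqrt(93) / 93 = -9.10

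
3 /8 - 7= -53 /8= -6.62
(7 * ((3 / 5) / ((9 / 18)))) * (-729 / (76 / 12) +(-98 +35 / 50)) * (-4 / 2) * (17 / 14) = 2058207 / 475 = 4333.07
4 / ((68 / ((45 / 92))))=45 / 1564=0.03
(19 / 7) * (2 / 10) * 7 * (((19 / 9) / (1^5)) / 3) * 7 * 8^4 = 10350592 / 135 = 76671.05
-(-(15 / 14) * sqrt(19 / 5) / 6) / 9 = sqrt(95) / 252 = 0.04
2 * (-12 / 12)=-2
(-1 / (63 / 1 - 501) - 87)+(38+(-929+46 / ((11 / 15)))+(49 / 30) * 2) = -21970171 / 24090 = -912.00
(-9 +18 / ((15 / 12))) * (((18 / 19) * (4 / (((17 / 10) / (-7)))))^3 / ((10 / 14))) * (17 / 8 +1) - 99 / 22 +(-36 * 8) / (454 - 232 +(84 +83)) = -2353251690170559 / 26217251726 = -89759.66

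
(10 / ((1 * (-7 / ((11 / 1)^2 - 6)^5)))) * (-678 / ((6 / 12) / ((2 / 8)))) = 68185008656250 / 7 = 9740715522321.43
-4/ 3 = -1.33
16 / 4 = 4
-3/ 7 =-0.43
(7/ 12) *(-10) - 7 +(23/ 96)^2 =-117743/ 9216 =-12.78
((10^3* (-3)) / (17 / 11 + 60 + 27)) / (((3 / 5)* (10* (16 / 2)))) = -1375 / 1948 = -0.71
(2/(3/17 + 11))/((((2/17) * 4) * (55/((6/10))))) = 0.00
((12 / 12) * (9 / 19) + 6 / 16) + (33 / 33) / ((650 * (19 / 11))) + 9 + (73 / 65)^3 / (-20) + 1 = 2249686379 / 208715000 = 10.78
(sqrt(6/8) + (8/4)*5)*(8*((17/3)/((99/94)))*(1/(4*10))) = 799*sqrt(3)/1485 + 3196/297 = 11.69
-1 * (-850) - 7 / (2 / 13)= 1609 / 2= 804.50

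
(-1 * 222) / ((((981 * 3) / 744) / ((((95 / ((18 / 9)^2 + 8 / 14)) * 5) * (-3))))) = 3813775 / 218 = 17494.38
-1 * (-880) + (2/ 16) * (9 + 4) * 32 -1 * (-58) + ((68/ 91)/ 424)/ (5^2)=238738517/ 241150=990.00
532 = 532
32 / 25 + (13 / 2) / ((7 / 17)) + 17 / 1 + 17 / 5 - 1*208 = -59687 / 350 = -170.53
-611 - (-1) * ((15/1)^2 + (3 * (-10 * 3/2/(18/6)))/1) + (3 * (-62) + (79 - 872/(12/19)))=-5666/3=-1888.67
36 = 36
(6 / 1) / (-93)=-2 / 31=-0.06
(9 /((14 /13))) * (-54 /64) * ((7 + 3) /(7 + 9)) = -15795 /3584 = -4.41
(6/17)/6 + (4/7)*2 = 1.20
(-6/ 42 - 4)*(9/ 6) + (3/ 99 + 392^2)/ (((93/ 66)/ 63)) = 2981694147/ 434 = 6870263.01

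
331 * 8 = 2648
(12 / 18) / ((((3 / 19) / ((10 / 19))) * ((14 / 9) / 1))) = 10 / 7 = 1.43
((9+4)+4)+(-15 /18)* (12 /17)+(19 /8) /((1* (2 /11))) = 29.47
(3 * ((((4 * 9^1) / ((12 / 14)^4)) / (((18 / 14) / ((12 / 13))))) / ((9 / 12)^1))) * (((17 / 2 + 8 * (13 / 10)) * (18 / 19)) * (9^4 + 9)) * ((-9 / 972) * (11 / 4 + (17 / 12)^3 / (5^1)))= -246254533721 / 355680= -692348.55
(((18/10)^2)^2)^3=282429536481/244140625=1156.83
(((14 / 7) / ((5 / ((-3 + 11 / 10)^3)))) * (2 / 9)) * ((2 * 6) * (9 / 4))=-16.46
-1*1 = -1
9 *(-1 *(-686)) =6174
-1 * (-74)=74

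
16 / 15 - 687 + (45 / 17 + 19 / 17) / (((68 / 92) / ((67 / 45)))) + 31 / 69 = -202770212 / 299115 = -677.90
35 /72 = 0.49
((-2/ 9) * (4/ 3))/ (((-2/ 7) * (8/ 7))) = 49/ 54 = 0.91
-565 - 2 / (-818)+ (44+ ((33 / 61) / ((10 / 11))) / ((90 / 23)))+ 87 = -3247203253 / 7484700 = -433.85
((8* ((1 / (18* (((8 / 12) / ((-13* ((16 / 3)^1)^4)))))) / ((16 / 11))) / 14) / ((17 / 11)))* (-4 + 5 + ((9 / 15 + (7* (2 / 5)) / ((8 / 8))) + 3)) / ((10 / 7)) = -119195648 / 103275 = -1154.16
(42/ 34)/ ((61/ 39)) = 819/ 1037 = 0.79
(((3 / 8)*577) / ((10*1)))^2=2996361 / 6400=468.18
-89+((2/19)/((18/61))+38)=-8660/171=-50.64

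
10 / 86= 5 / 43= 0.12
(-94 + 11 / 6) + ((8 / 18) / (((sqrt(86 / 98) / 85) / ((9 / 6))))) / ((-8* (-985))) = -92.16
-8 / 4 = -2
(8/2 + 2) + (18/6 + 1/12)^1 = 109/12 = 9.08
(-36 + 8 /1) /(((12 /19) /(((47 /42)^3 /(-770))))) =0.08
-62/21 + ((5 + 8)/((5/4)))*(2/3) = 418/105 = 3.98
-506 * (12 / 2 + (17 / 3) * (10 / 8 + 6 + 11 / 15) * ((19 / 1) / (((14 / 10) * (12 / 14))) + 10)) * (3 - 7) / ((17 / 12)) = 256773748 / 153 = 1678259.79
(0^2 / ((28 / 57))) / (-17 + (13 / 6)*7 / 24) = 0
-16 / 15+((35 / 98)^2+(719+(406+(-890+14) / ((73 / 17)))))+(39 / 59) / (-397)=63358608457 / 68863620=920.06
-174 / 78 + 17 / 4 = 105 / 52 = 2.02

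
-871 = -871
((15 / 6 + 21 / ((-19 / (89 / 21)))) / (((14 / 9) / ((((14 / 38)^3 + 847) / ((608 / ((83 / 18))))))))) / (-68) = 1429446833 / 10775982848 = 0.13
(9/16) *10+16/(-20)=193/40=4.82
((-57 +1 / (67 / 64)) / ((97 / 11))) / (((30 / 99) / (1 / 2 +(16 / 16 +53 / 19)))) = -44435919 / 493924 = -89.97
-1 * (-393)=393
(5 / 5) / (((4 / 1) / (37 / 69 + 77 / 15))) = 163 / 115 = 1.42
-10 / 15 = -2 / 3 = -0.67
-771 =-771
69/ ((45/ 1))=23/ 15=1.53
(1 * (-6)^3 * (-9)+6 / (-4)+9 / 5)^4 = 142906869159002001 / 10000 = 14290686915900.20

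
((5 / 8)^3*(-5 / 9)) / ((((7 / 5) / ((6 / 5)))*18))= -625 / 96768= -0.01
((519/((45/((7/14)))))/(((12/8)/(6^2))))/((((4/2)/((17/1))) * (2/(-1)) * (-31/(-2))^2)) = -11764/4805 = -2.45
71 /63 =1.13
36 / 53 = 0.68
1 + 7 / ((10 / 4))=19 / 5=3.80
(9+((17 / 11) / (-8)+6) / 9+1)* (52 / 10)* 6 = 109603 / 330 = 332.13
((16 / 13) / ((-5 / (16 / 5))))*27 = -6912 / 325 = -21.27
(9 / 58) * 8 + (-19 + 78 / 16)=-2989 / 232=-12.88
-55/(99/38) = -190/9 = -21.11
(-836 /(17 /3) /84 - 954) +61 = -106476 /119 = -894.76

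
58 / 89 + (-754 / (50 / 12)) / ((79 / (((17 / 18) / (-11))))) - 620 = -3591435548 / 5800575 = -619.15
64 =64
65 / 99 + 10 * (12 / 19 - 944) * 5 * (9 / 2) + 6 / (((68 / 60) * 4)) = -13574614765 / 63954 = -212255.91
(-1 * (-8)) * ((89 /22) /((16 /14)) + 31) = 6079 /22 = 276.32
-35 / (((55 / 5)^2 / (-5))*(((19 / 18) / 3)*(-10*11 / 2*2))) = -945 / 25289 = -0.04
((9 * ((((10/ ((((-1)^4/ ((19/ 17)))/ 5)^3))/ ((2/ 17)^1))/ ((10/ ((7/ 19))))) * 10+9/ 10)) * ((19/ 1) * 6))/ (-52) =-8103528063/ 75140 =-107845.73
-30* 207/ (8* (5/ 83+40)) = -19.38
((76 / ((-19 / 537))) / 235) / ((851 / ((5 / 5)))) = -2148 / 199985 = -0.01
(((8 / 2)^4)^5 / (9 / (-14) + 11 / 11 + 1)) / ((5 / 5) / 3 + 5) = 2886218022912 / 19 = 151906211732.21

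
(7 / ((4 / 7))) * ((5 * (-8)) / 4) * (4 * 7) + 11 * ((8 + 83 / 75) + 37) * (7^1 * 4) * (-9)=-3280942 / 25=-131237.68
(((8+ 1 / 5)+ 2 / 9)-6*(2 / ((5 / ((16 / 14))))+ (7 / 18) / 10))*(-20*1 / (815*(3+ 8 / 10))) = -6862 / 195111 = -0.04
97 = 97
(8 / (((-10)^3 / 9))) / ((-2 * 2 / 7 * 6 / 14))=147 / 500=0.29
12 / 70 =6 / 35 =0.17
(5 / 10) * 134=67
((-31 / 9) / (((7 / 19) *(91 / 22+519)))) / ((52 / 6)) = -6479 / 3141957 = -0.00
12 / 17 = 0.71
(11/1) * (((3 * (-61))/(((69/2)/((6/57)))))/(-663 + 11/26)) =69784/7528199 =0.01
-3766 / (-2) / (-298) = -1883 / 298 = -6.32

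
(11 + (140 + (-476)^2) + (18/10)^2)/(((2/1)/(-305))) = -172881808/5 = -34576361.60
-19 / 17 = -1.12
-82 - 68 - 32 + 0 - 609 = -791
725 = 725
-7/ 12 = -0.58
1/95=0.01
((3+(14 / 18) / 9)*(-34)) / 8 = -2125 / 162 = -13.12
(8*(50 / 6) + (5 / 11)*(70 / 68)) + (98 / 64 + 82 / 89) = 111181385 / 1597728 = 69.59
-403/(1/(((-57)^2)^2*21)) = -89335436463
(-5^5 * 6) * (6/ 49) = -112500/ 49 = -2295.92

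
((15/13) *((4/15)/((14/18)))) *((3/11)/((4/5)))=135/1001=0.13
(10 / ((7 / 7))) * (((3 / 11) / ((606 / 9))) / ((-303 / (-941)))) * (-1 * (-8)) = 1.01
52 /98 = 0.53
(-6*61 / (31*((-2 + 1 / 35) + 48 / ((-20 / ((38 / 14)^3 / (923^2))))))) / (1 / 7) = 1247743732690 / 29764693989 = 41.92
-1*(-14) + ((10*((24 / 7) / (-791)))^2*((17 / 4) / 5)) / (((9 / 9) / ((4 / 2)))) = 429315086 / 30658369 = 14.00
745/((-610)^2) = 149/74420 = 0.00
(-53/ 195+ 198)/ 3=38557/ 585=65.91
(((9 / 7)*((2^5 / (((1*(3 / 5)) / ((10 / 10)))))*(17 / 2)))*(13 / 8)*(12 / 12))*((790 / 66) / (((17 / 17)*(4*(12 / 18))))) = 1309425 / 308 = 4251.38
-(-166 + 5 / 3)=493 / 3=164.33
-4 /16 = -1 /4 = -0.25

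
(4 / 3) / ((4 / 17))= 17 / 3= 5.67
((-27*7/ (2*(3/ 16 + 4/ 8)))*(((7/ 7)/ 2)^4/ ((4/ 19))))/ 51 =-1197/ 1496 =-0.80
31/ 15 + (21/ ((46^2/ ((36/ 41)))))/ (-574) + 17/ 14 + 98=9456717073/ 93371145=101.28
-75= -75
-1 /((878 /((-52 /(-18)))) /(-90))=130 /439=0.30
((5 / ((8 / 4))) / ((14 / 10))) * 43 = 76.79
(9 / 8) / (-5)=-9 / 40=-0.22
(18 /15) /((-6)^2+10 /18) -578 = -950756 /1645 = -577.97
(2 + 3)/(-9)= -5/9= -0.56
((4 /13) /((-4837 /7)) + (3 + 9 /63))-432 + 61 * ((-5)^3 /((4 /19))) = -36647.61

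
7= 7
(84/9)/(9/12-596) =-0.02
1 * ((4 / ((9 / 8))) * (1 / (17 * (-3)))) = -32 / 459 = -0.07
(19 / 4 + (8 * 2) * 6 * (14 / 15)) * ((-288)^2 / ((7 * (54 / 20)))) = 2898432 / 7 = 414061.71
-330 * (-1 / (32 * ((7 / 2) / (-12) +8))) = 99 / 74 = 1.34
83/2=41.50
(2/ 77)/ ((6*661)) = 1/ 152691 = 0.00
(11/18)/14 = 11/252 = 0.04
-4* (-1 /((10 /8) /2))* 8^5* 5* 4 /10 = 2097152 /5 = 419430.40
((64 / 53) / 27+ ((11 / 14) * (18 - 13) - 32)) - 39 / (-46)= -6261769 / 230391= -27.18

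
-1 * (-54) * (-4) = -216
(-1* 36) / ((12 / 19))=-57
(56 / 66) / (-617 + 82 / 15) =-140 / 100903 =-0.00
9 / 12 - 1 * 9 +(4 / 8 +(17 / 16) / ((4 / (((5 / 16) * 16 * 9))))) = 269 / 64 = 4.20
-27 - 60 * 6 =-387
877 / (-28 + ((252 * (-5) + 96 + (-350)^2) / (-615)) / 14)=-3775485 / 181208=-20.84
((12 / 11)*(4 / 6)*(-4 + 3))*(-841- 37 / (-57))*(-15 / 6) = -958000 / 627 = -1527.91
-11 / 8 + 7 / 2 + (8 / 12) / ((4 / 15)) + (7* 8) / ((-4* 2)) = -19 / 8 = -2.38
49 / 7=7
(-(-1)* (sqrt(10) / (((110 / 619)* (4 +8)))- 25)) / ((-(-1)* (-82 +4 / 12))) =15 / 49- 619* sqrt(10) / 107800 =0.29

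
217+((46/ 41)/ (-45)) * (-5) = 80119/ 369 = 217.12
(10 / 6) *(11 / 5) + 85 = 88.67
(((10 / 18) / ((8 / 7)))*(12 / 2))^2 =1225 / 144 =8.51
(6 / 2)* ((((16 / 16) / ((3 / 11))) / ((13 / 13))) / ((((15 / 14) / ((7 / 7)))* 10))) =77 / 75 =1.03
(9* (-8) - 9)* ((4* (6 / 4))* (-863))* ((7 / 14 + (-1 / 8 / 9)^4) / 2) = 11596069727 / 110592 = 104854.51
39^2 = 1521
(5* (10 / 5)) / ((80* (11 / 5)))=5 / 88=0.06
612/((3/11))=2244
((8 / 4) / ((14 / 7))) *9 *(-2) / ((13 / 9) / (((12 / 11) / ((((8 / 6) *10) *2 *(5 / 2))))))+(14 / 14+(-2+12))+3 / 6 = 80767 / 7150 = 11.30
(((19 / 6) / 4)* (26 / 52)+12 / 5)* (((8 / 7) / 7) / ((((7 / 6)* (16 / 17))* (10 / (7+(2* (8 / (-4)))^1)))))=0.12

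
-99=-99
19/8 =2.38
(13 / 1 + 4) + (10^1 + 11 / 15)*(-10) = -271 / 3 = -90.33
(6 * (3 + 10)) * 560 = 43680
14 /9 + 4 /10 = 88 /45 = 1.96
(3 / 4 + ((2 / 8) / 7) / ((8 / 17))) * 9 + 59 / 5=21541 / 1120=19.23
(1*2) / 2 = 1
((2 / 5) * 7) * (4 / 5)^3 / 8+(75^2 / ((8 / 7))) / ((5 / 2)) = 4922323 / 2500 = 1968.93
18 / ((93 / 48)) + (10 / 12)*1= 1883 / 186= 10.12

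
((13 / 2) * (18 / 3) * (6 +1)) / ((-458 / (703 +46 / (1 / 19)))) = -430521 / 458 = -940.00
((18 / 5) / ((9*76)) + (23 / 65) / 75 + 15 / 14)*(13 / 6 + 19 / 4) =58196197 / 7780500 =7.48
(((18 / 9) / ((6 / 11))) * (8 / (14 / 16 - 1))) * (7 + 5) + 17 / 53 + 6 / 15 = -746049 / 265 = -2815.28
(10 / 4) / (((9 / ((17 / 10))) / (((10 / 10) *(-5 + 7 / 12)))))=-901 / 432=-2.09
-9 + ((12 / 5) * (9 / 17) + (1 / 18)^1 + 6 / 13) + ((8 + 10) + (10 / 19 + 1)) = 4653583 / 377910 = 12.31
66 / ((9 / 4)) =88 / 3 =29.33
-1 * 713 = -713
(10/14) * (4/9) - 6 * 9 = -53.68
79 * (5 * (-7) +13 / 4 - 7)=-12245 / 4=-3061.25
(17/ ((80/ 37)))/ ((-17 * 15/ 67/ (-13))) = 32227/ 1200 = 26.86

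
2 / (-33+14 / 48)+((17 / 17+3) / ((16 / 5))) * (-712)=-698698 / 785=-890.06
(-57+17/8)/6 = -439/48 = -9.15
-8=-8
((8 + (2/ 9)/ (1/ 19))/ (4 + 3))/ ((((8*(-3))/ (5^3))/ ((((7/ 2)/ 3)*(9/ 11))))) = -625/ 72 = -8.68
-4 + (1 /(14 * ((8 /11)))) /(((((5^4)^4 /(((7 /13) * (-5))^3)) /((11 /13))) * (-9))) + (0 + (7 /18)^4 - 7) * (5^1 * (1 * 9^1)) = -64652924176635502063 /203329775390625000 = -317.97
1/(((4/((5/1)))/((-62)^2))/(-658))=-3161690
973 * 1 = 973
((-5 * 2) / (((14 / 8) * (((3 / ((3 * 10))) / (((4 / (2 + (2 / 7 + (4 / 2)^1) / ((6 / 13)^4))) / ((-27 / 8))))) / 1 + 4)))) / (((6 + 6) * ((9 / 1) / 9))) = 640 / 563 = 1.14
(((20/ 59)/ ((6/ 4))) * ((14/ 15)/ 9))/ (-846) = -56/ 2021517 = -0.00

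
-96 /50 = -48 /25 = -1.92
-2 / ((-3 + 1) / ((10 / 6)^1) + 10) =-0.23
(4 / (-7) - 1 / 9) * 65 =-2795 / 63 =-44.37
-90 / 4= -45 / 2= -22.50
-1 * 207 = -207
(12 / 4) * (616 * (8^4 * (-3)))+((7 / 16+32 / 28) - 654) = -2543394159 / 112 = -22708876.42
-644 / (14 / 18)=-828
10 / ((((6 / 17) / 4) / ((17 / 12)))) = 1445 / 9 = 160.56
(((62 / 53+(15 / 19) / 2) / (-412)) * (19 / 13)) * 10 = -15755 / 283868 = -0.06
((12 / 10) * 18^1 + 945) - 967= -2 / 5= -0.40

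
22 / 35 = 0.63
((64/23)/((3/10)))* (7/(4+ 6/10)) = 22400/1587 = 14.11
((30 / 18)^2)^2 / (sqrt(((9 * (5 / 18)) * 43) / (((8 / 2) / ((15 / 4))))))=0.77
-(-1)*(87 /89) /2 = 87 /178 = 0.49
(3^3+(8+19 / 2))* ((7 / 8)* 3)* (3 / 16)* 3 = 65.71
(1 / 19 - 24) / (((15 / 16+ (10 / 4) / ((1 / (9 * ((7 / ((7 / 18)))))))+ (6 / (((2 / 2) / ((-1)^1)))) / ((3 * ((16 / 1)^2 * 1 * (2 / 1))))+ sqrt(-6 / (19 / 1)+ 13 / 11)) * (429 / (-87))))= 3857473280 / 322430325319 - 9502720 * sqrt(37829) / 67387937991671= 0.01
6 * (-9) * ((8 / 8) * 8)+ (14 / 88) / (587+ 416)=-19065017 / 44132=-432.00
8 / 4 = 2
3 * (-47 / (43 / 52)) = -7332 / 43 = -170.51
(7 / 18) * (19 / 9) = 133 / 162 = 0.82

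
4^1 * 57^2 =12996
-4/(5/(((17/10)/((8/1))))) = -17/100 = -0.17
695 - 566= 129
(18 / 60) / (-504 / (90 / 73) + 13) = -3 / 3958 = -0.00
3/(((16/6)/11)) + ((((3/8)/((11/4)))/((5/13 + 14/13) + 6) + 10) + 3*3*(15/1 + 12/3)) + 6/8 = 1657207/8536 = 194.14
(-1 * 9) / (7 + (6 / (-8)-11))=36 / 19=1.89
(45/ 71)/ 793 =45/ 56303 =0.00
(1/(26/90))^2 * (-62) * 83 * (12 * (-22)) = 2751051600/169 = 16278411.83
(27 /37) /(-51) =-9 /629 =-0.01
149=149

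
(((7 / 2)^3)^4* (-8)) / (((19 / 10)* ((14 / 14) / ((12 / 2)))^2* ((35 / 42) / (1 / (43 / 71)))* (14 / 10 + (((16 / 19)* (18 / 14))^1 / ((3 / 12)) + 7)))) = -309560388250365 / 3883072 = -79720486.32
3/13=0.23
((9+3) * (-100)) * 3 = -3600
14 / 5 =2.80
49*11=539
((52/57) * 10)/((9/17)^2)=150280/4617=32.55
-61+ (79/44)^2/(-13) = -1541489/25168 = -61.25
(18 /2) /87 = 3 /29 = 0.10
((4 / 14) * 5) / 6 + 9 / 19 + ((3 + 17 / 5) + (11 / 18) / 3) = 262699 / 35910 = 7.32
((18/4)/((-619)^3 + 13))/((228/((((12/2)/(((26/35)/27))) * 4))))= -405/5579298244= -0.00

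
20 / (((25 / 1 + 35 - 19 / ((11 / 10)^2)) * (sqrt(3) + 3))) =121 / 536 - 121 * sqrt(3) / 1608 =0.10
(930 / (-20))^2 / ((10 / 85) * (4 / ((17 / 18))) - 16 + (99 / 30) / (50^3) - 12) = -781112812500 / 9934990463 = -78.62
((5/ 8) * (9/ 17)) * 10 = 225/ 68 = 3.31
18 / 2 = 9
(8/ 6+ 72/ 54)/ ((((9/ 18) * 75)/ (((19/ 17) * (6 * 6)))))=1216/ 425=2.86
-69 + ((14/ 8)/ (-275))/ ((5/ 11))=-34507/ 500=-69.01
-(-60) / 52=15 / 13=1.15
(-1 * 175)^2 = 30625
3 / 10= 0.30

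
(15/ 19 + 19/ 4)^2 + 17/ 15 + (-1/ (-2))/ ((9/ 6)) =2785687/ 86640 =32.15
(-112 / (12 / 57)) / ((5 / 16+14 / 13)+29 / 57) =-901056 / 3215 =-280.27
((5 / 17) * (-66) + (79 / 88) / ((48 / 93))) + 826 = 19348129 / 23936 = 808.33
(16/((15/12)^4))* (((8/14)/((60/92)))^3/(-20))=-0.22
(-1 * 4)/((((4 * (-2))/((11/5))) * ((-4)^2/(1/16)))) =11/2560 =0.00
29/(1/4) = 116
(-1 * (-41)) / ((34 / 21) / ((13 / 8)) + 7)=11193 / 2183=5.13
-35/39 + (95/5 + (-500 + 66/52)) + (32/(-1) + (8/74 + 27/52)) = -2955269/5772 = -512.00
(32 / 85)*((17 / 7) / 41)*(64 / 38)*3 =0.11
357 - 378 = -21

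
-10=-10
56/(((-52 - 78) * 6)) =-14/195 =-0.07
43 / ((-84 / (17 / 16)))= -0.54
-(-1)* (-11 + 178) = 167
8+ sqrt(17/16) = sqrt(17)/4+ 8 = 9.03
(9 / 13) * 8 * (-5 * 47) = -16920 / 13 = -1301.54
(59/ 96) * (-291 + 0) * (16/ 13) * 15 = -85845/ 26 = -3301.73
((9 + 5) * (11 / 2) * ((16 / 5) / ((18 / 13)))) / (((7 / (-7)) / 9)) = -1601.60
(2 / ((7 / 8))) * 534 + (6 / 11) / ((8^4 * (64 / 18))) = 6159335613 / 5046272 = 1220.57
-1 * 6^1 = -6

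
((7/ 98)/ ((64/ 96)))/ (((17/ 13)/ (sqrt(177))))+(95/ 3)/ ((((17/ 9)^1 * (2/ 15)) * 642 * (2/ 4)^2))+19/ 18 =2.93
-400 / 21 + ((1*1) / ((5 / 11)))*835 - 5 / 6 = 1817.12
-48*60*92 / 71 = -264960 / 71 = -3731.83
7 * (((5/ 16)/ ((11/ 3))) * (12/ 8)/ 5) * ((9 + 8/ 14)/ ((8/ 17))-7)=6723/ 2816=2.39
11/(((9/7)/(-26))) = -2002/9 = -222.44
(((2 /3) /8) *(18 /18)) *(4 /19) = 1 /57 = 0.02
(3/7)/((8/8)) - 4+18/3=17/7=2.43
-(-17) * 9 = 153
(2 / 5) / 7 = 2 / 35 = 0.06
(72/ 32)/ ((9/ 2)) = 1/ 2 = 0.50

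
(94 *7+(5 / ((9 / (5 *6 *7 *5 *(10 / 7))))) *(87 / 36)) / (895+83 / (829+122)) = 7622899 / 2553684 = 2.99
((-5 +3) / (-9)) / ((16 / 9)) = 1 / 8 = 0.12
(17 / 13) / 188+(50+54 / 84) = 866517 / 17108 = 50.65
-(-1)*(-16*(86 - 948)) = 13792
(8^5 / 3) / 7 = 32768 / 21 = 1560.38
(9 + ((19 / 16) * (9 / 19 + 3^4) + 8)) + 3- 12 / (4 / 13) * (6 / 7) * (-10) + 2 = 12685 / 28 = 453.04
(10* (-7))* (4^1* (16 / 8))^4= -286720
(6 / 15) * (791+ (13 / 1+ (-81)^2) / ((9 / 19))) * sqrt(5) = 52810 * sqrt(5) / 9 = 13120.75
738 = 738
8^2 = 64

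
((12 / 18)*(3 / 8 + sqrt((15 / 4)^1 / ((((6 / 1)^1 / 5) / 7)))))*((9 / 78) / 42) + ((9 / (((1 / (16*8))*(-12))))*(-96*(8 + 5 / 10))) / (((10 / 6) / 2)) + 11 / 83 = 5*sqrt(14) / 2184 + 56800574063 / 604240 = 94003.34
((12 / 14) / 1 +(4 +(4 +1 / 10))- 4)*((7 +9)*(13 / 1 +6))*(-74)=-3903056 / 35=-111515.89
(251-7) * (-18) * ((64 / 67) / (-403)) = 281088 / 27001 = 10.41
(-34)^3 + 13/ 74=-2908483/ 74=-39303.82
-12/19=-0.63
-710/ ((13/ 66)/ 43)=-2014980/ 13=-154998.46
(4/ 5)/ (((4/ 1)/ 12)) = 12/ 5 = 2.40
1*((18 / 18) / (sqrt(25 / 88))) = 2*sqrt(22) / 5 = 1.88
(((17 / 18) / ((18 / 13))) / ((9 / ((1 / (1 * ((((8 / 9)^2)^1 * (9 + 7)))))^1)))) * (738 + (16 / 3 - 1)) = 492167 / 110592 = 4.45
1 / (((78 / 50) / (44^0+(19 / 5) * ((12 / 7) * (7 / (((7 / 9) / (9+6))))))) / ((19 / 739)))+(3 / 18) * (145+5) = 7971100 / 201747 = 39.51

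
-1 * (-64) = 64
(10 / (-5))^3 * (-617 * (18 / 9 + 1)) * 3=44424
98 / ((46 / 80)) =3920 / 23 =170.43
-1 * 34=-34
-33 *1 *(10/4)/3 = -55/2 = -27.50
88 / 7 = 12.57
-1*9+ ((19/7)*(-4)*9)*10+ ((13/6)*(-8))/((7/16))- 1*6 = -21667/21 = -1031.76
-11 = -11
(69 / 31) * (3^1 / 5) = 207 / 155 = 1.34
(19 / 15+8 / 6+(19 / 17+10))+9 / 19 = 22919 / 1615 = 14.19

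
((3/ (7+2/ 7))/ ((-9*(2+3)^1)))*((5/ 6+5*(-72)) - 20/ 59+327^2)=-15534071/ 15930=-975.15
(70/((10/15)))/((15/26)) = 182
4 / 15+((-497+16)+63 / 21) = -7166 / 15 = -477.73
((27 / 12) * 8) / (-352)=-9 / 176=-0.05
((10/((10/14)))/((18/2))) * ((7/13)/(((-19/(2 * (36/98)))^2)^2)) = 373248/199317759277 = 0.00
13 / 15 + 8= 133 / 15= 8.87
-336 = -336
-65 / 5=-13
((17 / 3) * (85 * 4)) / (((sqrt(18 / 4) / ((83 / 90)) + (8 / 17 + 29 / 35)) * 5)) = -3662777000540 / 26363501907 + 1528559581500 * sqrt(2) / 8787833969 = 107.06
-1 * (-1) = 1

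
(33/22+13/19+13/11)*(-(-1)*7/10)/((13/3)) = 29547/54340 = 0.54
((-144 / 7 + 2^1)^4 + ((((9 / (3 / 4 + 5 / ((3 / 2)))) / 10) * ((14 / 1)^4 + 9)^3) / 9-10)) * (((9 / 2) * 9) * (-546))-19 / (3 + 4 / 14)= -242379817253243739799 / 7889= -30723769457883602.46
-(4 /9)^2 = -16 /81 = -0.20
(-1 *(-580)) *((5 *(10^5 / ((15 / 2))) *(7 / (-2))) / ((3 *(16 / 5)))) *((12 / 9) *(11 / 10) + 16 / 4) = -2080750000 / 27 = -77064814.81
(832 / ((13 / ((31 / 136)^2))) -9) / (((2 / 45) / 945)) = -34870500 / 289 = -120659.17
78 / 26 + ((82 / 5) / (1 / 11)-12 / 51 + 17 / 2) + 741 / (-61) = 1861593 / 10370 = 179.52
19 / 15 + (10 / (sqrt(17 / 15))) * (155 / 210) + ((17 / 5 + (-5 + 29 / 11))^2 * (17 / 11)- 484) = -48023156 / 99825 + 155 * sqrt(255) / 357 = -474.14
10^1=10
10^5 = 100000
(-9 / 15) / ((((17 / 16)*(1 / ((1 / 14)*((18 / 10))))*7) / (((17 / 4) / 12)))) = -9 / 2450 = -0.00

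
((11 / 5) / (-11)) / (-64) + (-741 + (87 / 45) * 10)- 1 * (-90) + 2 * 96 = -422077 / 960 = -439.66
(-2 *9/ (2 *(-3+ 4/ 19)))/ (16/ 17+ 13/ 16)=5168/ 2809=1.84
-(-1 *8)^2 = -64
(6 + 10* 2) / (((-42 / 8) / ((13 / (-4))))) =338 / 21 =16.10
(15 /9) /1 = 5 /3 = 1.67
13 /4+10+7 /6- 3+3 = 173 /12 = 14.42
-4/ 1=-4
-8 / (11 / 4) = -32 / 11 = -2.91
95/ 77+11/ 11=172/ 77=2.23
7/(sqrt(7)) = sqrt(7) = 2.65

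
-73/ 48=-1.52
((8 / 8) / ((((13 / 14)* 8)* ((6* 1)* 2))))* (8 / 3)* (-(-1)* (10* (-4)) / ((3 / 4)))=-560 / 351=-1.60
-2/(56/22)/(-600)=11/8400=0.00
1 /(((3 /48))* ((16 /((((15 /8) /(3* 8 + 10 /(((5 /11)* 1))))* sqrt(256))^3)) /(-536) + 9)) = 1.80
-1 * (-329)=329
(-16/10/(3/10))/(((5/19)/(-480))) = 9728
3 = 3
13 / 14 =0.93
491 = 491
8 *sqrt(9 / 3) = 8 *sqrt(3) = 13.86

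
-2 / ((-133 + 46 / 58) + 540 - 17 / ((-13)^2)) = -0.00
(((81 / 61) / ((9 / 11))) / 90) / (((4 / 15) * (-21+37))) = 33 / 7808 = 0.00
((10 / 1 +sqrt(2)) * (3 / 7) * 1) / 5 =0.98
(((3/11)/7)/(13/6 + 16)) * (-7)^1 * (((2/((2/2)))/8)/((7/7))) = -9/2398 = -0.00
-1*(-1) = 1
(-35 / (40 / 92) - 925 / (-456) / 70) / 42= -513727 / 268128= -1.92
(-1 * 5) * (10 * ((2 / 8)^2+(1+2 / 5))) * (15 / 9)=-121.88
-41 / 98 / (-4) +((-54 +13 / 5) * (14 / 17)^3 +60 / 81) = -7244138417 / 259995960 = -27.86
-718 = -718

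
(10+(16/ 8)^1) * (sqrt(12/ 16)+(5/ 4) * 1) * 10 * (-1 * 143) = -21450- 8580 * sqrt(3) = -36311.00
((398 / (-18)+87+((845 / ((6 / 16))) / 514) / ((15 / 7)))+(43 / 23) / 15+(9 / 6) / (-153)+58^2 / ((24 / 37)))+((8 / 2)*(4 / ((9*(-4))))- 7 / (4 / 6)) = 15803404909 / 3014610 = 5242.27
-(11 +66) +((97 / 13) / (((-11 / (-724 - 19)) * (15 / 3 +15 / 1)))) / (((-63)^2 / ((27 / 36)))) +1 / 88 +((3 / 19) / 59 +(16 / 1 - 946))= -1006.98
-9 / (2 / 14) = -63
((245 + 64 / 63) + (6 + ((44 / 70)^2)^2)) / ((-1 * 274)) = -3405740179 / 3700541250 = -0.92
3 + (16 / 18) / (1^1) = 35 / 9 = 3.89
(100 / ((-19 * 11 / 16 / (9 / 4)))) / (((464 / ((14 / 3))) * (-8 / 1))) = 525 / 24244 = 0.02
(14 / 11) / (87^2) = 14 / 83259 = 0.00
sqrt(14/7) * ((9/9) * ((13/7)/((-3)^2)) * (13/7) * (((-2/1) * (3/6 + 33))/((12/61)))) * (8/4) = -690703 * sqrt(2)/2646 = -369.16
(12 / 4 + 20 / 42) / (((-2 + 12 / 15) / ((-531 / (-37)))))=-41.57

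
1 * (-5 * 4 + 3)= -17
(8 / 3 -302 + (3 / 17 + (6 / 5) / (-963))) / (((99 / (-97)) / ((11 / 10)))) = 263921771 / 818550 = 322.43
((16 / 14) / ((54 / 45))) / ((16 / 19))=1.13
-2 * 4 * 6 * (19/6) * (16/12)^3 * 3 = -9728/9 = -1080.89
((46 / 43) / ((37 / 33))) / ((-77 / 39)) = -5382 / 11137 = -0.48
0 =0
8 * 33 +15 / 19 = 5031 / 19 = 264.79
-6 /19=-0.32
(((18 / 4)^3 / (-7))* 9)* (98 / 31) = -45927 / 124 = -370.38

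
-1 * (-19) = 19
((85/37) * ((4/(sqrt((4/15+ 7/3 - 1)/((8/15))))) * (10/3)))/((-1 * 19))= -3400 * sqrt(3)/6327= -0.93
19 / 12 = 1.58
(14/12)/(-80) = -0.01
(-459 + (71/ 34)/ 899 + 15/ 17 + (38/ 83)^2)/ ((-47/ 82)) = 3953253952633/ 4948375589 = 798.90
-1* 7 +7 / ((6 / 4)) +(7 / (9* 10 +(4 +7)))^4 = -2.33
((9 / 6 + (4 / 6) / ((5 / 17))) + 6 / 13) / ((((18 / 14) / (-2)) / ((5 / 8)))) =-11543 / 2808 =-4.11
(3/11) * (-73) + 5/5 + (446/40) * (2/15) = -28747/1650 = -17.42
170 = 170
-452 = -452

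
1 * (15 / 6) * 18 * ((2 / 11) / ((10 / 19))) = 171 / 11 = 15.55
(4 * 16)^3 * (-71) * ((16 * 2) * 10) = -5955911680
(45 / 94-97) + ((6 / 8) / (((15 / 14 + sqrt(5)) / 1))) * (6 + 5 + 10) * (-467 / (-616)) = -124710385 / 1249072 + 205947 * sqrt(5) / 66440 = -92.91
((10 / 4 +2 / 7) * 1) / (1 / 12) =234 / 7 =33.43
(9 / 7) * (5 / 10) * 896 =576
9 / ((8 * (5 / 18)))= 81 / 20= 4.05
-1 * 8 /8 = -1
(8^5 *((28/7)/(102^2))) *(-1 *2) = -65536/2601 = -25.20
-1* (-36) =36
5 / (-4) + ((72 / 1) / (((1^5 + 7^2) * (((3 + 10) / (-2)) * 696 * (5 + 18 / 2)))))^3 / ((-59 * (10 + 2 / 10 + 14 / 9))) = -17925689768347156007 / 14340551814677725000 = -1.25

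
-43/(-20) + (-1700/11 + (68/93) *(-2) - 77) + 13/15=-4705619/20460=-229.99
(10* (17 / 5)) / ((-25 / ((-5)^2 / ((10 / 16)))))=-272 / 5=-54.40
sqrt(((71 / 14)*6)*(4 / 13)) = 2*sqrt(19383) / 91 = 3.06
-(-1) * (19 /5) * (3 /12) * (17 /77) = 323 /1540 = 0.21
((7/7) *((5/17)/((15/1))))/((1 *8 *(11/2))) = 1/2244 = 0.00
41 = 41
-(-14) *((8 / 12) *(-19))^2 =20216 / 9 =2246.22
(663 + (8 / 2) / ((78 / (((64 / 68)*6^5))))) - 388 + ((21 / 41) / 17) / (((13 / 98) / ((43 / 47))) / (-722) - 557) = 9985851144713909 / 15355473434587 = 650.31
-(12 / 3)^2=-16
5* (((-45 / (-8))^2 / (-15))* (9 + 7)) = -675 / 4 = -168.75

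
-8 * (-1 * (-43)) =-344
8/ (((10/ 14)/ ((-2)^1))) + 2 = -20.40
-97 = -97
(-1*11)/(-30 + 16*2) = -11/2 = -5.50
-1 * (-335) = 335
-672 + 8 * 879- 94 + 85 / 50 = 62677 / 10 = 6267.70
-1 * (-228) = 228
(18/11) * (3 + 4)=126/11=11.45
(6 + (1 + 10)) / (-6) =-2.83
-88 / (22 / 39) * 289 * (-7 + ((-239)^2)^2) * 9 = -1323904180097304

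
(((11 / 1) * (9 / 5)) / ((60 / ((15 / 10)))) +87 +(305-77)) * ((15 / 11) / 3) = 63099 / 440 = 143.41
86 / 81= 1.06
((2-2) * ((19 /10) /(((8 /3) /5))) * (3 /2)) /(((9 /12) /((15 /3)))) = 0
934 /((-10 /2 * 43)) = -934 /215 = -4.34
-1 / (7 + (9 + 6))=-1 / 22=-0.05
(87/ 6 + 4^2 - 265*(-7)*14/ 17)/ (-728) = -52977/ 24752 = -2.14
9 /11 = 0.82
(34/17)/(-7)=-2/7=-0.29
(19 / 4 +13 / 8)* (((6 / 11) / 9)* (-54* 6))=-1377 / 11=-125.18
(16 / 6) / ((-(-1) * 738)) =0.00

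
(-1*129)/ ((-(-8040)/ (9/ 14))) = -387/ 37520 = -0.01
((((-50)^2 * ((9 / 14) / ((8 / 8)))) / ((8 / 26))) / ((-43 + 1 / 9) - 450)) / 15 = -43875 / 62104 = -0.71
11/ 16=0.69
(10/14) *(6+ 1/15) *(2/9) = 26/27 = 0.96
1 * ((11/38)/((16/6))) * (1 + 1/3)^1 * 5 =55/76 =0.72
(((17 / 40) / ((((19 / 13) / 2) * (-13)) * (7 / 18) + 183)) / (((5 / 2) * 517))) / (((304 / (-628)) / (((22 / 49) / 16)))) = -24021 / 225961148000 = -0.00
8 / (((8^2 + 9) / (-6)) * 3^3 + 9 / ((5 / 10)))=-16 / 621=-0.03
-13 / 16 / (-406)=13 / 6496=0.00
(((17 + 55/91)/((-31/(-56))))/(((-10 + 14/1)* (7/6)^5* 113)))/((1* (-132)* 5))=-2076192/42095568515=-0.00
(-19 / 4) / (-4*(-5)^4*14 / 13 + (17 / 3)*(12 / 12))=741 / 419116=0.00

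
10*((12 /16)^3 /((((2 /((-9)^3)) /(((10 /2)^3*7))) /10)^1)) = -13455175.78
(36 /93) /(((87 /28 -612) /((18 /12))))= -168 /176173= -0.00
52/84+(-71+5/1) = -1373/21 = -65.38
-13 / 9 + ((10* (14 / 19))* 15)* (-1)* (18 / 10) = -34267 / 171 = -200.39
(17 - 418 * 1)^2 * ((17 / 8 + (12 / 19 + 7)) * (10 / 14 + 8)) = 14546540863 / 1064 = 13671560.96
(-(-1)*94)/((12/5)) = 39.17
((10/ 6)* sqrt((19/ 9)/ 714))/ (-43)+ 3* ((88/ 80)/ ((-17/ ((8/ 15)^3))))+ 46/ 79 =0.55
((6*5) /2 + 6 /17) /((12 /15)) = 1305 /68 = 19.19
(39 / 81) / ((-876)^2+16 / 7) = 91 / 145034496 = 0.00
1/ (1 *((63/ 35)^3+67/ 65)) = 1625/ 11152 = 0.15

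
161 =161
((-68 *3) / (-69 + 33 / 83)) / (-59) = -2822 / 55991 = -0.05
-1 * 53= -53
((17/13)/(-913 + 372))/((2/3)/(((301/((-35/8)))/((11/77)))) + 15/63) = -20468/2004405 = -0.01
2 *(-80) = -160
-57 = -57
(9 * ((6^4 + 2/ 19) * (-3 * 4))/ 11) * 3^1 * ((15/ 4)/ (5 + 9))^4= -7212999375/ 36703744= -196.52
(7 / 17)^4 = 2401 / 83521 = 0.03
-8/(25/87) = -696/25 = -27.84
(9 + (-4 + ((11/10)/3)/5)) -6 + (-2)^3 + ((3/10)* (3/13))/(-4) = -8.94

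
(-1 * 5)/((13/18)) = -90/13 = -6.92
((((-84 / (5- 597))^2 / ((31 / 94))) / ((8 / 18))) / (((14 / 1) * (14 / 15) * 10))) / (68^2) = 11421 / 50236911616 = 0.00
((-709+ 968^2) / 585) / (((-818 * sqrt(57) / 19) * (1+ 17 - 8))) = -20807 * sqrt(57) / 319020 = -0.49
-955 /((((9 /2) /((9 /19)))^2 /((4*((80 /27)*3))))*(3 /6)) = -2444800 /3249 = -752.48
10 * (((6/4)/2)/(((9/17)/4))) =170/3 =56.67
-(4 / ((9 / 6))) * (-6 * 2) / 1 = 32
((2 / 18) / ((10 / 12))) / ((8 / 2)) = 1 / 30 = 0.03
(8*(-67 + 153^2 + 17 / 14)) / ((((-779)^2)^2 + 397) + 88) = 217870 / 429631999727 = 0.00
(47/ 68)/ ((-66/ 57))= -893/ 1496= -0.60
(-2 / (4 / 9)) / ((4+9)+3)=-9 / 32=-0.28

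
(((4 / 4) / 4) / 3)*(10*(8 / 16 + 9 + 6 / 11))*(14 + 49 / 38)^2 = 373004905 / 190608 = 1956.92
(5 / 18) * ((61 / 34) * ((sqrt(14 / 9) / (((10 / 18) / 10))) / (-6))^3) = -2135 * sqrt(14) / 306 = -26.11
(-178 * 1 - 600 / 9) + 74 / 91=-66572 / 273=-243.85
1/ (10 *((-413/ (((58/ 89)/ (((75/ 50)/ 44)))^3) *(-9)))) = 0.19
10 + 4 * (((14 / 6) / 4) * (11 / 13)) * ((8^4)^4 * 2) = 43347146413441414 / 39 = 1111465292652343.95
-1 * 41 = -41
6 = 6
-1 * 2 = -2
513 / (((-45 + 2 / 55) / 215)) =-6066225 / 2473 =-2452.98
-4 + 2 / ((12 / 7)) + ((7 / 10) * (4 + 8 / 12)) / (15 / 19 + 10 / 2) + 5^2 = 6251 / 275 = 22.73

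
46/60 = 23/30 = 0.77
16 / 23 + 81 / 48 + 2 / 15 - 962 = -5296349 / 5520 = -959.48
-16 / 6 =-8 / 3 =-2.67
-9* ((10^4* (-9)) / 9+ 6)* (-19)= -1708974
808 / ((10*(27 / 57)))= 7676 / 45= 170.58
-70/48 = -35/24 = -1.46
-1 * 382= -382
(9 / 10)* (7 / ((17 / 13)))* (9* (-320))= -235872 / 17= -13874.82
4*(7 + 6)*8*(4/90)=832/45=18.49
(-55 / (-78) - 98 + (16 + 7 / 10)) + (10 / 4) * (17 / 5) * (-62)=-118481 / 195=-607.59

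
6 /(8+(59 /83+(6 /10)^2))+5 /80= 36337 /50192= 0.72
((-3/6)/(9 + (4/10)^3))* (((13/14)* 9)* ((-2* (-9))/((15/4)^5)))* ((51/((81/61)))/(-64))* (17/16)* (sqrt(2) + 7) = 229177* sqrt(2)/32120550 + 229177/4588650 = 0.06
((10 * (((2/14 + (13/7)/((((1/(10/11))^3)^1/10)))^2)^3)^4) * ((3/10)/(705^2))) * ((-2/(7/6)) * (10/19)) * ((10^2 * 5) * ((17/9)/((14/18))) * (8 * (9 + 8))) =-3405023829881429506927967000.00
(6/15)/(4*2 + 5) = 2/65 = 0.03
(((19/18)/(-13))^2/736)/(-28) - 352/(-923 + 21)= 18054571567/46264877568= 0.39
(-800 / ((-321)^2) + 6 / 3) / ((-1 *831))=-205282 / 85627071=-0.00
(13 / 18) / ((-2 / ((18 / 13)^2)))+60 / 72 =11 / 78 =0.14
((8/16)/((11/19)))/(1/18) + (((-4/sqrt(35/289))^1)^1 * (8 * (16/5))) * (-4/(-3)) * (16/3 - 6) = 171/11 + 69632 * sqrt(35)/1575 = 277.10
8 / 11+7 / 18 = 221 / 198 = 1.12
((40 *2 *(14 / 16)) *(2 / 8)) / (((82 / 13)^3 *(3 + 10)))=5915 / 1102736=0.01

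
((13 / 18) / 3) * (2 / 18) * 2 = 13 / 243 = 0.05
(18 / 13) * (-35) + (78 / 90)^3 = -47.81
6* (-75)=-450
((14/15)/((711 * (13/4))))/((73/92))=5152/10121085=0.00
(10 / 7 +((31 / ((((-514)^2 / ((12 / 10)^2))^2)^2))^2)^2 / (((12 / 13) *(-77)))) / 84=1343856084063951976878316429292770994221500962436041636660238351050740833091746076976424186339560648969 / 79018737742960376240445006042414934460224256591239248235622015041783560985794669762253761291503906250000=0.02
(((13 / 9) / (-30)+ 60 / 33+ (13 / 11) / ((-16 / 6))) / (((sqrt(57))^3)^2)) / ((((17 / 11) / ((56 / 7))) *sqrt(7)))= 15763 *sqrt(7) / 2975125545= 0.00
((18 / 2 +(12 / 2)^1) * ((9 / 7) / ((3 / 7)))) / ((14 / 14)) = 45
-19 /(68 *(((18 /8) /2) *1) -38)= -38 /77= -0.49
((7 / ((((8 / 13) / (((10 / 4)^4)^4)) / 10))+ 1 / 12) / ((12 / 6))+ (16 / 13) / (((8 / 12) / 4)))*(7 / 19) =18953705896912759 / 388497408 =48787213.26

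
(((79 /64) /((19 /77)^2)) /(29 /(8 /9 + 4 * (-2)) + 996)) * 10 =0.20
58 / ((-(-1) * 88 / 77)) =203 / 4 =50.75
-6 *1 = -6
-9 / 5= -1.80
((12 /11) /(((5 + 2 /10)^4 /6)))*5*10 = 0.45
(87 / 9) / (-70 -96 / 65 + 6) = -0.15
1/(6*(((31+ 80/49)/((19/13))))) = 931/124722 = 0.01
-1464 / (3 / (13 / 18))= -3172 / 9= -352.44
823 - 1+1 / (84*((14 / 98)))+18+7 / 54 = 90743 / 108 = 840.21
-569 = -569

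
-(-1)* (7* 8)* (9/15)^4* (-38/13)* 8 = -1378944/8125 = -169.72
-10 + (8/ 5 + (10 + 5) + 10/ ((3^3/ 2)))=991/ 135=7.34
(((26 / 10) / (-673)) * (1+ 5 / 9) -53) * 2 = -3210574 / 30285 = -106.01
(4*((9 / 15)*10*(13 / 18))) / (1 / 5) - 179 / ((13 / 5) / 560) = -1500220 / 39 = -38467.18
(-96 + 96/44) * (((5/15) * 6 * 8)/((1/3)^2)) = -13509.82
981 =981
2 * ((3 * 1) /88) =3 /44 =0.07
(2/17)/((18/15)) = 5/51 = 0.10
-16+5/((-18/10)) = -169/9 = -18.78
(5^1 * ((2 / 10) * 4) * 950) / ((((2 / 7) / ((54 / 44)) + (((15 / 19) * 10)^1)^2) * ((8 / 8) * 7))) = 4629825 / 533548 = 8.68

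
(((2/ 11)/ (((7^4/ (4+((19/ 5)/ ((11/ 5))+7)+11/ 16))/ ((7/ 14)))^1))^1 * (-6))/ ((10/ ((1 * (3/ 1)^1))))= -21249/ 23241680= -0.00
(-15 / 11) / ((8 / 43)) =-7.33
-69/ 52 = -1.33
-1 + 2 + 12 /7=19 /7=2.71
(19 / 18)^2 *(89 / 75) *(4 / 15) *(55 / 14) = 353419 / 255150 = 1.39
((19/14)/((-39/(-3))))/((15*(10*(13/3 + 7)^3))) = 171/357666400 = 0.00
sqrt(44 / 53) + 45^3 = 2 * sqrt(583) / 53 + 91125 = 91125.91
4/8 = 1/2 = 0.50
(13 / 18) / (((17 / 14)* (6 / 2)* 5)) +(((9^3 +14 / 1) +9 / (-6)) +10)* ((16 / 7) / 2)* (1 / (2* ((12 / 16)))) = 9198997 / 16065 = 572.61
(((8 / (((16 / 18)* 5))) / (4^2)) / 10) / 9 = 1 / 800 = 0.00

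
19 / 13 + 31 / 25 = 878 / 325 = 2.70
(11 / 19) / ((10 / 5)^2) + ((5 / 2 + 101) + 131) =17833 / 76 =234.64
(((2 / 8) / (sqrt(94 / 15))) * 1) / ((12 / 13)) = 13 * sqrt(1410) / 4512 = 0.11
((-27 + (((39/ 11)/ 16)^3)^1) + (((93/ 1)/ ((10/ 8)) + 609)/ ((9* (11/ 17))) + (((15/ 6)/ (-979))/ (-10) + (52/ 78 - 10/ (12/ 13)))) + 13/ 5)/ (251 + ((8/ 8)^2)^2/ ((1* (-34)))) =10244186236001/ 31052103075840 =0.33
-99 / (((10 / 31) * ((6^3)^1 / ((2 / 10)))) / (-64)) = 1364 / 75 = 18.19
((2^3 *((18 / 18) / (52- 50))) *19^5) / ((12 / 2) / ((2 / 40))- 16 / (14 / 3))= 17332693 / 204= 84964.18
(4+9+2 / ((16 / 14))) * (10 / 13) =295 / 26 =11.35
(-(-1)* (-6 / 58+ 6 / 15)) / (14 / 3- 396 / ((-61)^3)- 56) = -29280549 / 5068313470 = -0.01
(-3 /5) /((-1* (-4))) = -3 /20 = -0.15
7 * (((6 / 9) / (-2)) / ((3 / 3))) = -7 / 3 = -2.33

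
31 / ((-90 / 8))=-2.76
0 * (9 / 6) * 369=0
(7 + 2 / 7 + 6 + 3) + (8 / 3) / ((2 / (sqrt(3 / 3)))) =370 / 21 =17.62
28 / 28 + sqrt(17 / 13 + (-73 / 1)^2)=1 + sqrt(900822) / 13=74.01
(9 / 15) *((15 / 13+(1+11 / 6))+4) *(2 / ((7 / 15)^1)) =20.54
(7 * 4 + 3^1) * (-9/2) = -279/2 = -139.50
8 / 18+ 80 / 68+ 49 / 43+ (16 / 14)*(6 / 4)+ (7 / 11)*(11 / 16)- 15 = -7433149 / 736848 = -10.09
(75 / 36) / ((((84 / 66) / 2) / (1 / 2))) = 275 / 168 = 1.64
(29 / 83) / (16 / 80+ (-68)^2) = 145 / 1919043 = 0.00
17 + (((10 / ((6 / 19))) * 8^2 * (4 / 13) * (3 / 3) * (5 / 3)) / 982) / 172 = 42008957 / 2470221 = 17.01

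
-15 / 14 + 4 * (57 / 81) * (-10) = -11045 / 378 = -29.22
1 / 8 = 0.12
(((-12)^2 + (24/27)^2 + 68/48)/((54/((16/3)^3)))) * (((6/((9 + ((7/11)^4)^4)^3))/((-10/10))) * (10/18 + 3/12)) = -4264905538146310302383647176600823940259336575813768232928/1566480262289413739802118465494282381815775000006923859375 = -2.72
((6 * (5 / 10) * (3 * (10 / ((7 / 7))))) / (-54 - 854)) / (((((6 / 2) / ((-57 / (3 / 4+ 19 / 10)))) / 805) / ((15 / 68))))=126.20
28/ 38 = 14/ 19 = 0.74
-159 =-159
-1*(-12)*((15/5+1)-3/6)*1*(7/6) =49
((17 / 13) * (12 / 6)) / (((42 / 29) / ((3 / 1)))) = 493 / 91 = 5.42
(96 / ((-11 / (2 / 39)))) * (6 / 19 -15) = 17856 / 2717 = 6.57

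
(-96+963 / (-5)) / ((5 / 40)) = -11544 / 5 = -2308.80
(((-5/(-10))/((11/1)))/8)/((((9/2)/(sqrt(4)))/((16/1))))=0.04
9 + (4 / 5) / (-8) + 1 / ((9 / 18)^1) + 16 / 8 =129 / 10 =12.90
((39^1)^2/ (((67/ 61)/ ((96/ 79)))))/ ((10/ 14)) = 2355.90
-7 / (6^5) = -7 / 7776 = -0.00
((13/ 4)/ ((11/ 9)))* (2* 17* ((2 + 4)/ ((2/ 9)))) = 53703/ 22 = 2441.05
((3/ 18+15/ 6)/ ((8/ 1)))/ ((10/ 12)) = 2/ 5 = 0.40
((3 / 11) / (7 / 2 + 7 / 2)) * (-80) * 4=-960 / 77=-12.47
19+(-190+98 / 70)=-848 / 5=-169.60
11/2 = 5.50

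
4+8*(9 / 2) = 40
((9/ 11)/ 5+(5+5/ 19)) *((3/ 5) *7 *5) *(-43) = -5120913/ 1045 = -4900.40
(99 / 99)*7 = 7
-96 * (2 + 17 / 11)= -3744 / 11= -340.36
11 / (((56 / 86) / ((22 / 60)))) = 5203 / 840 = 6.19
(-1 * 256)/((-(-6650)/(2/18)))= -128/29925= -0.00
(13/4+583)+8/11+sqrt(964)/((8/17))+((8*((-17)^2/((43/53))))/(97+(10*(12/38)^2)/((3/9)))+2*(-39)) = 17*sqrt(241)/4+36707231369/68295524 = 603.45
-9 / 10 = -0.90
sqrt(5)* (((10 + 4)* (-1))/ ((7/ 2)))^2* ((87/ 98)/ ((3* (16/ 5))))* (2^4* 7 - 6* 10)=172.04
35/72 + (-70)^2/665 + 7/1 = 20321/1368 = 14.85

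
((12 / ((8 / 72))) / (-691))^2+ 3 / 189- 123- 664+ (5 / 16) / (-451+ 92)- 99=-153082472807395 / 172787004432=-885.96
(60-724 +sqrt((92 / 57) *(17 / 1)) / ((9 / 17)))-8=-672 +34 *sqrt(22287) / 513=-662.11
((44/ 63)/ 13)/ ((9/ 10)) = 440/ 7371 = 0.06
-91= -91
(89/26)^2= 7921/676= 11.72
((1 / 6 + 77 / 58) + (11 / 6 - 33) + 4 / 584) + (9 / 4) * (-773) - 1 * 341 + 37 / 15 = -267688159 / 127020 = -2107.45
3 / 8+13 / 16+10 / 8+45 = 759 / 16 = 47.44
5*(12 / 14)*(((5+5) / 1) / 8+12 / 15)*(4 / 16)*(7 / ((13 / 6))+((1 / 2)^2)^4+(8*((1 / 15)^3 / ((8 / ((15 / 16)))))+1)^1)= 18573779 / 1996800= 9.30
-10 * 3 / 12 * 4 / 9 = -10 / 9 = -1.11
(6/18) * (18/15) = 2/5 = 0.40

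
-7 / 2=-3.50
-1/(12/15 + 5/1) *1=-5/29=-0.17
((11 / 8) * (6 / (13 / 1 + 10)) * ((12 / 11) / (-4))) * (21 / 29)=-189 / 2668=-0.07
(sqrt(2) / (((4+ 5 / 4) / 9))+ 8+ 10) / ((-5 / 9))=-162 / 5-108 * sqrt(2) / 35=-36.76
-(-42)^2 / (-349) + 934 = 327730 / 349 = 939.05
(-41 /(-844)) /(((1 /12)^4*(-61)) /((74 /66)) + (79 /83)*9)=0.01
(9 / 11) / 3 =0.27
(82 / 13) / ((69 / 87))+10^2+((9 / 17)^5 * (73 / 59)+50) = 3957652239887 / 25047697337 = 158.00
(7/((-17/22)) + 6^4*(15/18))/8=133.87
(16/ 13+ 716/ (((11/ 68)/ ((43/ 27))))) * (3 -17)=-381098816/ 3861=-98704.69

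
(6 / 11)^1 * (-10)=-60 / 11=-5.45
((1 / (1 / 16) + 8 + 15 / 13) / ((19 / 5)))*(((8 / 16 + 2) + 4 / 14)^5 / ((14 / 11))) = 124821709155 / 143061184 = 872.51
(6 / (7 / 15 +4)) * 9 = 810 / 67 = 12.09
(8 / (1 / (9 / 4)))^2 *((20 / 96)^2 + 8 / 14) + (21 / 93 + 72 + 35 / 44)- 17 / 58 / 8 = 18841807 / 69223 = 272.19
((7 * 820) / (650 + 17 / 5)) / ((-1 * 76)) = -7175 / 62073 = -0.12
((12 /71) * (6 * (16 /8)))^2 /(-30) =-3456 /25205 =-0.14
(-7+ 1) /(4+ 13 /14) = -28 /23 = -1.22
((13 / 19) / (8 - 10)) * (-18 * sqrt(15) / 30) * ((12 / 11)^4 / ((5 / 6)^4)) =524040192 * sqrt(15) / 869309375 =2.33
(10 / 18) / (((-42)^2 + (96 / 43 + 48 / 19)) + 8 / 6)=0.00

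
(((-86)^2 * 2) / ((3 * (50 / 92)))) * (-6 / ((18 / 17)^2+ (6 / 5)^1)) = -4573136 / 195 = -23451.98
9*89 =801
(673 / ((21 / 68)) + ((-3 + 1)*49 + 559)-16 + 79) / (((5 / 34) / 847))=233543552 / 15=15569570.13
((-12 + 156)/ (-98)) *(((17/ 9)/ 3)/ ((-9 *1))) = 136/ 1323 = 0.10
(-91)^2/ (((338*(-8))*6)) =-49/ 96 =-0.51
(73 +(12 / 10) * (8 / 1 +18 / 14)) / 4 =589 / 28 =21.04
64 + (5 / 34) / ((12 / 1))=26117 / 408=64.01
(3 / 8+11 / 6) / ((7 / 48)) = 106 / 7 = 15.14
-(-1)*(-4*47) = -188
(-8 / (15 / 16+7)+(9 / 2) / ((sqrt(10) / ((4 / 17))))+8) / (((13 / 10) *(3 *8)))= 3 *sqrt(10) / 884+370 / 1651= 0.23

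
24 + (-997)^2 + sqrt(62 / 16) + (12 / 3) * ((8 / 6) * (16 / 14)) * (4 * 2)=sqrt(62) / 4 + 20875717 / 21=994083.73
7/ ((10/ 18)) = 63/ 5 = 12.60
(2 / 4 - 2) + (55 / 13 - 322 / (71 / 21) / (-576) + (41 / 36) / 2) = 921229 / 265824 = 3.47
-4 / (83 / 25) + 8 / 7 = -36 / 581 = -0.06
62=62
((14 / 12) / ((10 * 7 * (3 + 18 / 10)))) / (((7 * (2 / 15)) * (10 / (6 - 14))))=-1 / 336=-0.00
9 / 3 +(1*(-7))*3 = -18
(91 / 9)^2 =8281 / 81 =102.23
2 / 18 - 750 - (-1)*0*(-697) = -6749 / 9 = -749.89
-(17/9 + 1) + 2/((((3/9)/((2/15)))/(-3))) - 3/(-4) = -817/180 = -4.54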